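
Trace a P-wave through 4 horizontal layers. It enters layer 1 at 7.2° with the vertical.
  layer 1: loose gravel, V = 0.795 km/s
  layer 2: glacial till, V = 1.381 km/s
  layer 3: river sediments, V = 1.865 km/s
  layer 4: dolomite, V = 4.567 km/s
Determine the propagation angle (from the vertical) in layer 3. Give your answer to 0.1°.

Ray parameter p = sin 7.2° / 0.795 = 1.5765e-01 s/km.
sin θ_3 = p·V_3 = 1.5765e-01 × 1.865 = 0.2940.
θ_3 = arcsin 0.2940 = 17.10°.

17.1°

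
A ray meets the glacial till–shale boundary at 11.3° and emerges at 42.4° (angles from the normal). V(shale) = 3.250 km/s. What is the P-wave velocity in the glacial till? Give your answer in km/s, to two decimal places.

sin 11.3° = 0.1959; sin 42.4° = 0.6743.
V₁ = V₂·(sin θ₁/sin θ₂) = 3.250·(0.1959/0.6743) = 0.94 km/s.

0.94 km/s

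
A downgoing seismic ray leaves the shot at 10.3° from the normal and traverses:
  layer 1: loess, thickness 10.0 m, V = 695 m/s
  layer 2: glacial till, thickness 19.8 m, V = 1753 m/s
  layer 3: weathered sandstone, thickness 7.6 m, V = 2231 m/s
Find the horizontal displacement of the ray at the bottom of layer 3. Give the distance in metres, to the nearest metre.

Apply Snell's law at each interface; in layer i the horizontal offset is hᵢ·tan θᵢ.
Layer 1: θ = 10.30°; offset = 10.0·tan 10.30° = 1.817 m.
Layer 2: sin θ = 1753·sin 10.3°/695 = 0.4510, θ = 26.81°; offset = 19.8·tan 26.81° = 10.005 m.
Layer 3: sin θ = 2231·sin 10.3°/695 = 0.5740, θ = 35.03°; offset = 7.6·tan 35.03° = 5.327 m.
Total horizontal offset = 17.149 m.

17 m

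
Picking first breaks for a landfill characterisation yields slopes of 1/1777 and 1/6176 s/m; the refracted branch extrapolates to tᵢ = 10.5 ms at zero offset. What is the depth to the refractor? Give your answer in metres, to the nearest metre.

h = tᵢ·V₁·V₂ / (2·√(V₂²−V₁²)).
√(V₂²−V₁²) = √(6176² − 1777²) = 5914.8 m/s.
h = 0.0105 s × 1777 × 6176 / (2 × 5914.8) = 9.74 m.

10 m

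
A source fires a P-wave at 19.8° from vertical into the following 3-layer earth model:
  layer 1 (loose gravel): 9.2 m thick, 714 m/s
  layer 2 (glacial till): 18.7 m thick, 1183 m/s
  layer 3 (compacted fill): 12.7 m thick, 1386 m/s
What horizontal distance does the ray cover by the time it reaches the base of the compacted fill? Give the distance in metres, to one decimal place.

Apply Snell's law at each interface; in layer i the horizontal offset is hᵢ·tan θᵢ.
Layer 1: θ = 19.80°; offset = 9.2·tan 19.80° = 3.312 m.
Layer 2: sin θ = 1183·sin 19.8°/714 = 0.5612, θ = 34.14°; offset = 18.7·tan 34.14° = 12.681 m.
Layer 3: sin θ = 1386·sin 19.8°/714 = 0.6576, θ = 41.11°; offset = 12.7·tan 41.11° = 11.084 m.
Summing the layer offsets gives 27.077 m.

27.1 m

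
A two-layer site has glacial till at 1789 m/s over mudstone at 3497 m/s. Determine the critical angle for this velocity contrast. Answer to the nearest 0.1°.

30.8°

At critical incidence the refracted ray runs along the interface (θ₂ = 90°), so sin θ_c = V₁/V₂.
θ_c = arcsin(1789/3497) = arcsin 0.5116 = 30.77°.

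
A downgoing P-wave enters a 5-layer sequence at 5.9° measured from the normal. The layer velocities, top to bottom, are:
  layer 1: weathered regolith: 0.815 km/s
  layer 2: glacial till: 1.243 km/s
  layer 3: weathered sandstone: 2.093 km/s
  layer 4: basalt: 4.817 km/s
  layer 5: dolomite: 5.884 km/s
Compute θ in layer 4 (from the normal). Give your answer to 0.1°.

Ray parameter p = sin 5.9° / 0.815 = 1.2613e-01 s/km.
sin θ_4 = p·V_4 = 1.2613e-01 × 4.817 = 0.6075.
θ_4 = 37.41° from the vertical.

37.4°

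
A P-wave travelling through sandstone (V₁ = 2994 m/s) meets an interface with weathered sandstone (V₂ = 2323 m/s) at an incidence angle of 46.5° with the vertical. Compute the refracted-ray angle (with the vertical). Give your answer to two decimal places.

Snell's law: sin θ₂ = (V₂/V₁)·sin θ₁ = (2323/2994)·sin 46.5° = 0.5628.
θ₂ = sin⁻¹(0.5628) = 34.25° (from vertical).

34.25°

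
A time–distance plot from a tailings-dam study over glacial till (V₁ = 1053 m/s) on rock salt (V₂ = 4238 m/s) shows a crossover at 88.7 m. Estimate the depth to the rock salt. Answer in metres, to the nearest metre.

h = (x_cross/2)·√((V₂−V₁)/(V₂+V₁)).
(V₂−V₁)/(V₂+V₁) = (4238−1053)/(4238+1053) = 0.6020; √ = 0.7759.
h = (88.7/2)·0.7759 = 34.41 m.

34 m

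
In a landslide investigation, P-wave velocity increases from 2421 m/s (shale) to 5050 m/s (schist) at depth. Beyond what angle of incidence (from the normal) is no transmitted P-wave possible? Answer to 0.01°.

28.65°

At critical incidence the refracted ray runs along the interface (θ₂ = 90°), so sin θ_c = V₁/V₂.
θ_c = arcsin(2421/5050) = arcsin 0.4794 = 28.65°.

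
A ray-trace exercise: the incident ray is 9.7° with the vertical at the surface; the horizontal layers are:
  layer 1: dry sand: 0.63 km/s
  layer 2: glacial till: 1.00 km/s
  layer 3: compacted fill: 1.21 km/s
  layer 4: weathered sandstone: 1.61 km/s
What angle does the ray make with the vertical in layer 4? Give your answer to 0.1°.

25.5°

Ray parameter p = sin 9.7° / 0.63 = 2.6744e-01 s/km.
sin θ_4 = p·V_4 = 2.6744e-01 × 1.61 = 0.4306.
θ_4 = arcsin 0.4306 = 25.50°.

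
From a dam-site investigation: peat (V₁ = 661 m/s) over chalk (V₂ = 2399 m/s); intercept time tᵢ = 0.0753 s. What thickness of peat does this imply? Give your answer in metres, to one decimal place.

25.9 m

θ_c = arcsin(661/2399) = 15.99°; cos θ_c = 0.9613.
tᵢ = 2h cos θ_c/V₁ ⇒ h = tᵢ·V₁/(2 cos θ_c) = 0.0753·661/(2·0.9613) = 25.89 m.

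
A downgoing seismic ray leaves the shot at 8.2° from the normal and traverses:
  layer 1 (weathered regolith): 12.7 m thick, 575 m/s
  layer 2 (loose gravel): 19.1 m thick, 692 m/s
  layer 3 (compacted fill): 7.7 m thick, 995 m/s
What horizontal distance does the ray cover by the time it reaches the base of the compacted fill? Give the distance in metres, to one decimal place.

7.1 m

Apply Snell's law at each interface; in layer i the horizontal offset is hᵢ·tan θᵢ.
Layer 1: θ = 8.20°; offset = 12.7·tan 8.20° = 1.830 m.
Layer 2: sin θ = 692·sin 8.2°/575 = 0.1717, θ = 9.88°; offset = 19.1·tan 9.88° = 3.328 m.
Layer 3: sin θ = 995·sin 8.2°/575 = 0.2468, θ = 14.29°; offset = 7.7·tan 14.29° = 1.961 m.
Summing the layer offsets gives 7.119 m.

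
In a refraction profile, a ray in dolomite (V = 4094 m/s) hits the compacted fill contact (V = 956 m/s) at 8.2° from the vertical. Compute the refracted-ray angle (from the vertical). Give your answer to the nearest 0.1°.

1.9°

Snell's law: sin θ₂ = (V₂/V₁)·sin θ₁ = (956/4094)·sin 8.2° = 0.0333.
θ₂ = arcsin 0.0333 = 1.91° from the normal.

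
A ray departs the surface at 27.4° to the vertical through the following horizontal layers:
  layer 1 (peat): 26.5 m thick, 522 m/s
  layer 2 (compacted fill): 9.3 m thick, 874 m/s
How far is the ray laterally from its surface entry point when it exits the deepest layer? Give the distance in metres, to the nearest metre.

25 m

Apply Snell's law at each interface; in layer i the horizontal offset is hᵢ·tan θᵢ.
Layer 1: θ = 27.40°; offset = 26.5·tan 27.40° = 13.736 m.
Layer 2: sin θ = 874·sin 27.4°/522 = 0.7705, θ = 50.40°; offset = 9.3·tan 50.40° = 11.242 m.
Σ offsets = 24.979 m.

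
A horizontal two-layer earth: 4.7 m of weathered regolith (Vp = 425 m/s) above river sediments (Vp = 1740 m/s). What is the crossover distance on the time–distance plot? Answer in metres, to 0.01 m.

12.06 m

θ_c = arcsin(425/1740) = 14.14°, so cos θ_c = 0.9697 and tᵢ = 2h cos θ_c/V₁ = 0.0214 s.
At crossover x/V₁ = x/V₂ + tᵢ ⇒ x = tᵢ/(1/V₁ − 1/V₂) = 0.02145/(2.3529e-03 − 5.7471e-04) = 12.06 m.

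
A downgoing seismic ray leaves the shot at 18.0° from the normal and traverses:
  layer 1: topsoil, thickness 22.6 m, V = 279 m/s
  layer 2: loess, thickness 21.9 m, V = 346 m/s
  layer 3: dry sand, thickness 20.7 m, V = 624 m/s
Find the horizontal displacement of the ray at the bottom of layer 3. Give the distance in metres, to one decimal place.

36.2 m

Ray parameter p = sin 18.0° / 279 m/s = 1.1076e-03 s/m.
Layer 1: θ = 18.00°; offset = 22.6·tan 18.00° = 7.343 m.
Layer 2: sin θ = p·346 = 0.3832 → θ = 22.53°; offset = 21.9·tan 22.53° = 9.086 m.
Layer 3: sin θ = p·624 = 0.6911 → θ = 43.72°; offset = 20.7·tan 43.72° = 19.795 m.
Summing the layer offsets gives 36.225 m.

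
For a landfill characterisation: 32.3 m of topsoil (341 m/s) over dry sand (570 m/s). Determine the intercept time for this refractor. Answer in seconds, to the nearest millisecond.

tᵢ = 2h·√(V₂²−V₁²)/(V₁V₂).
√(V₂²−V₁²) = √(570²−341²) = 456.7 m/s.
tᵢ = 2·32.3·456.7/(341·570) = 0.15180 s.

0.152 s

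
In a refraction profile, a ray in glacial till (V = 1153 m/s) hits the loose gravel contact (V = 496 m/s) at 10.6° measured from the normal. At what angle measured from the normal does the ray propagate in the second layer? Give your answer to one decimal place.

4.5°

Snell's law: sin θ₂ = (V₂/V₁)·sin θ₁ = (496/1153)·sin 10.6° = 0.0791.
θ₂ = arcsin 0.0791 = 4.54° from the normal.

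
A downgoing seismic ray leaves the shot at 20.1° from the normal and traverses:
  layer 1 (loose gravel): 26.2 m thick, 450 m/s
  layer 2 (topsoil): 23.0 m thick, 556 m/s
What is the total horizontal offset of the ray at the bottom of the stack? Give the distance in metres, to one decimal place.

20.4 m

Ray parameter p = sin 20.1° / 450 m/s = 7.6369e-04 s/m.
Layer 1: θ = 20.10°; offset = 26.2·tan 20.10° = 9.588 m.
Layer 2: sin θ = p·556 = 0.4246 → θ = 25.13°; offset = 23.0·tan 25.13° = 10.787 m.
Σ offsets = 20.375 m.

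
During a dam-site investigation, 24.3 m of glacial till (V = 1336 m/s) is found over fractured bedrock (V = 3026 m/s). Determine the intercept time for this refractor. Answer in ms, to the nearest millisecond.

θ_c = arcsin(V₁/V₂) = arcsin(1336/3026) = 26.20°; cos θ_c = 0.8973.
tᵢ = 2h·cos θ_c / V₁ = 2·24.3·0.8973 / 1336 = 0.03264 s.

33 ms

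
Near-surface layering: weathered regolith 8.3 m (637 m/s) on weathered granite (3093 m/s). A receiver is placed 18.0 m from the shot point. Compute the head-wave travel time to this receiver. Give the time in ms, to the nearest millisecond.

31 ms

t = x/V₂ + 2h·√(V₂²−V₁²)/(V₁V₂).
√(V₂²−V₁²) = √(3093²−637²) = 3026.7 m/s; delay term = 2·8.3·3026.7/(637·3093) = 0.02550 s.
t = 18.0/3093 + 0.02550 = 0.03132 s.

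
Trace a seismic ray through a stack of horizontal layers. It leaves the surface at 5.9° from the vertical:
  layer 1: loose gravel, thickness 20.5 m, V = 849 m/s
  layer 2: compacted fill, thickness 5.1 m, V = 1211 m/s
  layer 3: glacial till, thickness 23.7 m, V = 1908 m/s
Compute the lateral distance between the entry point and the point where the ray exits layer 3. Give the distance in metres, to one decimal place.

8.5 m

p = sin θ₁/V₁ = sin 5.9°/849 = 1.2107e-04 s/m is conserved through the stack.
Layer 1: θ = 5.90°; offset = 20.5·tan 5.90° = 2.118 m.
Layer 2: sin θ = p·1211 = 0.1466 → θ = 8.43°; offset = 5.1·tan 8.43° = 0.756 m.
Layer 3: sin θ = p·1908 = 0.2310 → θ = 13.36°; offset = 23.7·tan 13.36° = 5.627 m.
Summing the layer offsets gives 8.502 m.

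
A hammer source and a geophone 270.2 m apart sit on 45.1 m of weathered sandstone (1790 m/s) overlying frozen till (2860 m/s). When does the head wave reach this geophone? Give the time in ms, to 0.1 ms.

t = x/V₂ + 2h·√(V₂²−V₁²)/(V₁V₂).
√(V₂²−V₁²) = √(2860²−1790²) = 2230.6 m/s; delay term = 2·45.1·2230.6/(1790·2860) = 0.03930 s.
t = 270.2/2860 + 0.03930 = 0.13378 s.

133.8 ms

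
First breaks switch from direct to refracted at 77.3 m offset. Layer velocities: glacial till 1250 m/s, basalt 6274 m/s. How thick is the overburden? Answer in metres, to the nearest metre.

h = (x_cross/2)·√((V₂−V₁)/(V₂+V₁)).
(V₂−V₁)/(V₂+V₁) = (6274−1250)/(6274+1250) = 0.6677; √ = 0.8171.
h = (77.3/2)·0.8171 = 31.58 m.

32 m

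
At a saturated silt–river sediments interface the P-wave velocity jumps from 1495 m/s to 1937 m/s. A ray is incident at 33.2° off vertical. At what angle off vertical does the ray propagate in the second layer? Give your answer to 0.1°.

Snell's law: sin θ₂ = (V₂/V₁)·sin θ₁ = (1937/1495)·sin 33.2° = 0.7095.
θ₂ = arcsin 0.7095 = 45.19° from the normal.

45.2°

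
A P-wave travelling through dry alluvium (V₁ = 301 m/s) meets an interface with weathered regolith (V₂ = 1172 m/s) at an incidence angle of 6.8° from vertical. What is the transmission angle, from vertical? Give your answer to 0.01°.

27.45°

Snell's law: sin θ₂ = (V₂/V₁)·sin θ₁ = (1172/301)·sin 6.8° = 0.4610.
θ₂ = sin⁻¹(0.4610) = 27.45° (from vertical).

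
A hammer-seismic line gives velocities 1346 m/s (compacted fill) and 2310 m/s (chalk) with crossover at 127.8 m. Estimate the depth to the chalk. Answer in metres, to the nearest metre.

h = (x_cross/2)·√((V₂−V₁)/(V₂+V₁)).
(V₂−V₁)/(V₂+V₁) = (2310−1346)/(2310+1346) = 0.2637; √ = 0.5135.
h = (127.8/2)·0.5135 = 32.81 m.

33 m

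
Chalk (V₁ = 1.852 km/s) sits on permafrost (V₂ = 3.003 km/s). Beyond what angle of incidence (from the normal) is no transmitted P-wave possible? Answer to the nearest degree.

38°

Critical incidence: sin θ_c = V₁/V₂ = 1.852/3.003 = 0.6167.
θ_c = arcsin 0.6167 = 38.08°.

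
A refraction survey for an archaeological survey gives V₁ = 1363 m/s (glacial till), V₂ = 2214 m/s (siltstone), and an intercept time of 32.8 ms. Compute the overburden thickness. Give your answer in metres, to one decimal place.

h = tᵢ·V₁·V₂ / (2·√(V₂²−V₁²)).
√(V₂²−V₁²) = √(2214² − 1363²) = 1744.7 m/s.
h = 0.0328 s × 1363 × 2214 / (2 × 1744.7) = 28.37 m.

28.4 m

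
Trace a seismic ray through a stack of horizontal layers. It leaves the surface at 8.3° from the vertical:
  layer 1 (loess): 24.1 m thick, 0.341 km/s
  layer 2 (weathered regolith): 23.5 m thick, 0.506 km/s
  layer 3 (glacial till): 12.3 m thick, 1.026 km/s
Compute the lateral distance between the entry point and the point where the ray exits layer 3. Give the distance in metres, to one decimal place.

14.6 m

Apply Snell's law at each interface; in layer i the horizontal offset is hᵢ·tan θᵢ.
Layer 1: θ = 8.30°; offset = 24.1·tan 8.30° = 3.516 m.
Layer 2: sin θ = 0.506·sin 8.3°/0.341 = 0.2142, θ = 12.37°; offset = 23.5·tan 12.37° = 5.153 m.
Layer 3: sin θ = 1.026·sin 8.3°/0.341 = 0.4343, θ = 25.74°; offset = 12.3·tan 25.74° = 5.931 m.
Total horizontal offset = 14.600 m.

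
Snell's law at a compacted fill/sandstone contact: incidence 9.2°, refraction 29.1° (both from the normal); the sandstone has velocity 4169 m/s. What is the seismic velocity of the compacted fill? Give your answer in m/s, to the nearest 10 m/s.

1370 m/s

sin 9.2° = 0.1599; sin 29.1° = 0.4863.
V₁ = V₂·(sin θ₁/sin θ₂) = 4169·(0.1599/0.4863) = 1370.55 m/s.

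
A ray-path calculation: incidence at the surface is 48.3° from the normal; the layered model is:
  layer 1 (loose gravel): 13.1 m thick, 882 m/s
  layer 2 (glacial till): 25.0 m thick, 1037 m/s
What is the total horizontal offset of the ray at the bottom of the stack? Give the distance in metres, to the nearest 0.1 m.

60.5 m

Apply Snell's law at each interface; in layer i the horizontal offset is hᵢ·tan θᵢ.
Layer 1: θ = 48.30°; offset = 13.1·tan 48.30° = 14.703 m.
Layer 2: sin θ = 1037·sin 48.3°/882 = 0.8779, θ = 61.38°; offset = 25.0·tan 61.38° = 45.823 m.
Total horizontal offset = 60.526 m.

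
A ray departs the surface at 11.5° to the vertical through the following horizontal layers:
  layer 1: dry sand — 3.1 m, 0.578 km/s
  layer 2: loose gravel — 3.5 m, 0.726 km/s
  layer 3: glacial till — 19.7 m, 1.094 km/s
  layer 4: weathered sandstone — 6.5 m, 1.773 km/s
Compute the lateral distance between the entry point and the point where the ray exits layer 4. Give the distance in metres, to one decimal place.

Ray parameter p = sin 11.5° / 0.578 km/s = 3.4493e-01 s/km.
Layer 1: θ = 11.50°; offset = 3.1·tan 11.50° = 0.631 m.
Layer 2: sin θ = p·0.726 = 0.2504 → θ = 14.50°; offset = 3.5·tan 14.50° = 0.905 m.
Layer 3: sin θ = p·1.094 = 0.3774 → θ = 22.17°; offset = 19.7·tan 22.17° = 8.027 m.
Layer 4: sin θ = p·1.773 = 0.6116 → θ = 37.70°; offset = 6.5·tan 37.70° = 5.024 m.
Summing the layer offsets gives 14.587 m.

14.6 m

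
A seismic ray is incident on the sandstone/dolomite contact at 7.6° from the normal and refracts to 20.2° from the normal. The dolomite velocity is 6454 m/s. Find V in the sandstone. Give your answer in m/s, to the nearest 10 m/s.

2470 m/s

sin 7.6° = 0.1323; sin 20.2° = 0.3453.
V₁ = V₂·(sin θ₁/sin θ₂) = 6454·(0.1323/0.3453) = 2472.02 m/s.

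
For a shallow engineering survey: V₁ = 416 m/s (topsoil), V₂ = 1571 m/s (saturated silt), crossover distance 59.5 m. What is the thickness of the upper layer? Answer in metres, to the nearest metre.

23 m

x_cross = 2h·√((V₂+V₁)/(V₂−V₁)) → h = x_cross / (2·√((V₂+V₁)/(V₂−V₁))).
√((V₂+V₁)/(V₂−V₁)) = √((1571+416)/(1571−416)) = 1.3116.
h = 59.5 / (2·1.3116) = 22.68 m.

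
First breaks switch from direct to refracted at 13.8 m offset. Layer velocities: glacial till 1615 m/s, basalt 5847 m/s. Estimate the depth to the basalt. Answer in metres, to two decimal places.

5.20 m

x_cross = 2h·√((V₂+V₁)/(V₂−V₁)) → h = x_cross / (2·√((V₂+V₁)/(V₂−V₁))).
√((V₂+V₁)/(V₂−V₁)) = √((5847+1615)/(5847−1615)) = 1.3279.
h = 13.8 / (2·1.3279) = 5.20 m.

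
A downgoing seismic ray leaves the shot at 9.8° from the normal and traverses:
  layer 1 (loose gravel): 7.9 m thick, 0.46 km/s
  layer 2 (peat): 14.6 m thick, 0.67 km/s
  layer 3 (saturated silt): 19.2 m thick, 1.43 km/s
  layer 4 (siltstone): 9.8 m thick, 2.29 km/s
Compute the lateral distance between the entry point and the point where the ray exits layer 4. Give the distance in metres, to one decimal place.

Apply Snell's law at each interface; in layer i the horizontal offset is hᵢ·tan θᵢ.
Layer 1: θ = 9.80°; offset = 7.9·tan 9.80° = 1.365 m.
Layer 2: sin θ = 0.67·sin 9.8°/0.46 = 0.2479, θ = 14.35°; offset = 14.6·tan 14.35° = 3.736 m.
Layer 3: sin θ = 1.43·sin 9.8°/0.46 = 0.5291, θ = 31.95°; offset = 19.2·tan 31.95° = 11.973 m.
Layer 4: sin θ = 2.29·sin 9.8°/0.46 = 0.8473, θ = 57.92°; offset = 9.8·tan 57.92° = 15.637 m.
Summing the layer offsets gives 32.711 m.

32.7 m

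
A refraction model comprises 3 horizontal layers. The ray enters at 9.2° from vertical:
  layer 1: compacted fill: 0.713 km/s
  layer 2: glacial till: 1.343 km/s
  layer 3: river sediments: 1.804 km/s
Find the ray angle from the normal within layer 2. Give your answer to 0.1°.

17.5°

Snell's law across each interface conserves sin θ / V, so sin θ_2 = V_2·sin θ₁/V₁.
sin θ_2 = 1.343 × sin 9.2° / 0.713 = 0.3012.
θ_2 = arcsin 0.3012 = 17.53°.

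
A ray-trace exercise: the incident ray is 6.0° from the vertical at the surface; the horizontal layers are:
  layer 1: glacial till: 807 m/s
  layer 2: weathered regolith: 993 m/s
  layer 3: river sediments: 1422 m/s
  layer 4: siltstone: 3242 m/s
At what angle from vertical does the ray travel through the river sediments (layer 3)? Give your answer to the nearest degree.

Snell's law across each interface conserves sin θ / V, so sin θ_3 = V_3·sin θ₁/V₁.
sin θ_3 = 1422 × sin 6.0° / 807 = 0.1842.
θ_3 = arcsin 0.1842 = 10.61°.

11°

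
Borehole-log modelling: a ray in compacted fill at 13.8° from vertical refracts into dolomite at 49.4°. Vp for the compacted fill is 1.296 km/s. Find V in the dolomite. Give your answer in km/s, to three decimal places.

4.125 km/s

Snell's law: sin 13.8°/V₁ = sin 49.4°/V₂.
V₂ = V₁·sin 49.4°/sin 13.8° = 1.296 × 3.1831 = 4.125 km/s.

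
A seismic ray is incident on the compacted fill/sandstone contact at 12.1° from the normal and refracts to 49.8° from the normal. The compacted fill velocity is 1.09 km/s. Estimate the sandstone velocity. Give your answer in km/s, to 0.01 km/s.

sin 12.1° = 0.2096; sin 49.8° = 0.7638.
V₂ = V₁·(sin θ₂/sin θ₁) = 1.09·(0.7638/0.2096) = 3.97 km/s.

3.97 km/s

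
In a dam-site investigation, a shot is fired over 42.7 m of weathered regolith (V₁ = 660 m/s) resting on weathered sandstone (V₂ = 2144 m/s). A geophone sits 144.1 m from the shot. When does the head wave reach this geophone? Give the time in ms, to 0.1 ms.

t = x/V₂ + 2h·√(V₂²−V₁²)/(V₁V₂).
√(V₂²−V₁²) = √(2144²−660²) = 2039.9 m/s; delay term = 2·42.7·2039.9/(660·2144) = 0.12311 s.
t = 144.1/2144 + 0.12311 = 0.19032 s.

190.3 ms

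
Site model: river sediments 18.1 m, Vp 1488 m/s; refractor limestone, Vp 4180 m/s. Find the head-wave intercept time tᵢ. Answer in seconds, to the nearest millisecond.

θ_c = arcsin(V₁/V₂) = arcsin(1488/4180) = 20.85°; cos θ_c = 0.9345.
tᵢ = 2h·cos θ_c / V₁ = 2·18.1·0.9345 / 1488 = 0.02273 s.

0.023 s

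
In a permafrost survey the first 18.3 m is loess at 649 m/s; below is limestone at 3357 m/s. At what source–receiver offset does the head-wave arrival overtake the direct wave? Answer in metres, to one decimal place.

x_cross = 2h·√((V₂+V₁)/(V₂−V₁)).
(V₂+V₁)/(V₂−V₁) = (3357+649)/(3357−649) = 1.4793; √ = 1.2163.
x_cross = 2·18.3·1.2163 = 44.52 m.

44.5 m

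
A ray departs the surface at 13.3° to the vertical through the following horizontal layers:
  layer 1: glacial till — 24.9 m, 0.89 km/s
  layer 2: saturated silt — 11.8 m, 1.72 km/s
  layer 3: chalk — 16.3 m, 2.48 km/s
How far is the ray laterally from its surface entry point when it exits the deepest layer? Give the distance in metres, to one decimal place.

Apply Snell's law at each interface; in layer i the horizontal offset is hᵢ·tan θᵢ.
Layer 1: θ = 13.30°; offset = 24.9·tan 13.30° = 5.886 m.
Layer 2: sin θ = 1.72·sin 13.3°/0.89 = 0.4446, θ = 26.40°; offset = 11.8·tan 26.40° = 5.857 m.
Layer 3: sin θ = 2.48·sin 13.3°/0.89 = 0.6410, θ = 39.87°; offset = 16.3·tan 39.87° = 13.614 m.
Summing the layer offsets gives 25.357 m.

25.4 m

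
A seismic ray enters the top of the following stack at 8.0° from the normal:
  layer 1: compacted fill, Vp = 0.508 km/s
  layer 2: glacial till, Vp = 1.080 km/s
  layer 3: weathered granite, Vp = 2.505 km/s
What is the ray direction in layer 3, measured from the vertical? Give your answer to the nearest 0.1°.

43.3°

Ray parameter p = sin 8.0° / 0.508 = 2.7396e-01 s/km.
sin θ_3 = p·V_3 = 2.7396e-01 × 2.505 = 0.6863.
θ_3 = arcsin 0.6863 = 43.34°.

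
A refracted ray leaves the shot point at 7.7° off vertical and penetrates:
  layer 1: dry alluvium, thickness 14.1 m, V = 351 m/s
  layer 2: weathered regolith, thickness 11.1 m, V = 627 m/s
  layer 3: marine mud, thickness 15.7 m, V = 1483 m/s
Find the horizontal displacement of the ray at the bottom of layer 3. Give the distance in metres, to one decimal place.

p = sin θ₁/V₁ = sin 7.7°/351 = 3.8173e-04 s/m is conserved through the stack.
Layer 1: θ = 7.70°; offset = 14.1·tan 7.70° = 1.906 m.
Layer 2: sin θ = p·627 = 0.2393 → θ = 13.85°; offset = 11.1·tan 13.85° = 2.736 m.
Layer 3: sin θ = p·1483 = 0.5661 → θ = 34.48°; offset = 15.7·tan 34.48° = 10.782 m.
Total horizontal offset = 15.424 m.

15.4 m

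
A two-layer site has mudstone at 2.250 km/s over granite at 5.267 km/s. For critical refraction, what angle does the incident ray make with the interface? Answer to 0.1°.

64.7°

At critical incidence the refracted ray runs along the interface (θ₂ = 90°), so sin θ_c = V₁/V₂.
θ_c = arcsin(2.250/5.267) = arcsin 0.4272 = 25.29°.
Measured from the interface: 90° − 25.29° = 64.71°.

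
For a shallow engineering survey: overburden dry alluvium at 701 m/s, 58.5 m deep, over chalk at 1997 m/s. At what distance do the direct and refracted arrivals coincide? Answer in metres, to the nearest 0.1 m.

θ_c = arcsin(701/1997) = 20.55°, so cos θ_c = 0.9364 and tᵢ = 2h cos θ_c/V₁ = 0.1563 s.
At crossover x/V₁ = x/V₂ + tᵢ ⇒ x = tᵢ/(1/V₁ − 1/V₂) = 0.15628/(1.4265e-03 − 5.0075e-04) = 168.81 m.

168.8 m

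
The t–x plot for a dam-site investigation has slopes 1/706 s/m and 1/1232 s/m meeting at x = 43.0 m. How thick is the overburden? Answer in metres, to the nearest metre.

11 m

h = (x_cross/2)·√((V₂−V₁)/(V₂+V₁)).
(V₂−V₁)/(V₂+V₁) = (1232−706)/(1232+706) = 0.2714; √ = 0.5210.
h = (43.0/2)·0.5210 = 11.20 m.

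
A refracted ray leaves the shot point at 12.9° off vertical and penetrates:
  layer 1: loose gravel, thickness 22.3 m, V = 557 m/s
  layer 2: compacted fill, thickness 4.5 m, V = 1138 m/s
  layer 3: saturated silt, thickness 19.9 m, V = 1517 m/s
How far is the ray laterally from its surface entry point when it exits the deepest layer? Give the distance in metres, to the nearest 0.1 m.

p = sin θ₁/V₁ = sin 12.9°/557 = 4.0081e-04 s/m is conserved through the stack.
Layer 1: θ = 12.90°; offset = 22.3·tan 12.90° = 5.107 m.
Layer 2: sin θ = p·1138 = 0.4561 → θ = 27.14°; offset = 4.5·tan 27.14° = 2.306 m.
Layer 3: sin θ = p·1517 = 0.6080 → θ = 37.45°; offset = 19.9·tan 37.45° = 15.241 m.
Σ offsets = 22.654 m.

22.7 m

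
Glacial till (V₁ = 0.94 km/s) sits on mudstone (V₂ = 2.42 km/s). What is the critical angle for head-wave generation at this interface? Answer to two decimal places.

22.86°

At critical incidence the refracted ray runs along the interface (θ₂ = 90°), so sin θ_c = V₁/V₂.
θ_c = arcsin(0.94/2.42) = arcsin 0.3884 = 22.86°.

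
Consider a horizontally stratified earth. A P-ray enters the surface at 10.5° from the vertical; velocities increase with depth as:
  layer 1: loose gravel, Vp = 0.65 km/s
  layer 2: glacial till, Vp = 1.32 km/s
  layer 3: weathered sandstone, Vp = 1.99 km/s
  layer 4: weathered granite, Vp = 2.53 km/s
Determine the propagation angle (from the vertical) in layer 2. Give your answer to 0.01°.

Snell's law across each interface conserves sin θ / V, so sin θ_2 = V_2·sin θ₁/V₁.
sin θ_2 = 1.32 × sin 10.5° / 0.65 = 0.3701.
θ_2 = 21.72° from the vertical.

21.72°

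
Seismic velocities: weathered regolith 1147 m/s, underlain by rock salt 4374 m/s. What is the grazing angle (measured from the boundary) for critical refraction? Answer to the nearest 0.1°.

Critical incidence: sin θ_c = V₁/V₂ = 1147/4374 = 0.2622.
θ_c = arcsin 0.2622 = 15.20°.
Measured from the interface: 90° − 15.20° = 74.80°.

74.8°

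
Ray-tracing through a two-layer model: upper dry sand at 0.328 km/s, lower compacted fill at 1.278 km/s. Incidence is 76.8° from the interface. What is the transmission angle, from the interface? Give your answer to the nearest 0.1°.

Convert to the normal: θ₁ = 90° − 76.8° = 13.2°.
Snell's law: sin θ₂ = (V₂/V₁)·sin θ₁ = (1.278/0.328)·sin 13.2° = 0.8897.
θ₂ = sin⁻¹(0.8897) = 62.84° (from vertical).
From the interface: 90° − 62.84° = 27.16°.

27.2°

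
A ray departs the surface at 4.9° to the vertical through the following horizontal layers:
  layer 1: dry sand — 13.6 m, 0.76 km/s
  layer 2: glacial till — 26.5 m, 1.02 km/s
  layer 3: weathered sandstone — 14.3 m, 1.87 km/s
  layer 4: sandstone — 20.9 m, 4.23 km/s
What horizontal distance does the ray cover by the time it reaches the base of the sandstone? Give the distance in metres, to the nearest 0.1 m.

Ray parameter p = sin 4.9° / 0.76 km/s = 1.1239e-01 s/km.
Layer 1: θ = 4.90°; offset = 13.6·tan 4.90° = 1.166 m.
Layer 2: sin θ = p·1.02 = 0.1146 → θ = 6.58°; offset = 26.5·tan 6.58° = 3.058 m.
Layer 3: sin θ = p·1.87 = 0.2102 → θ = 12.13°; offset = 14.3·tan 12.13° = 3.074 m.
Layer 4: sin θ = p·4.23 = 0.4754 → θ = 28.39°; offset = 20.9·tan 28.39° = 11.294 m.
Summing the layer offsets gives 18.592 m.

18.6 m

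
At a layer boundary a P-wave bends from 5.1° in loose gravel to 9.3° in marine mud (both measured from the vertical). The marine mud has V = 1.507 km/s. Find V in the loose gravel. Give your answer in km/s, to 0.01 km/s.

0.83 km/s

Snell's law: sin 5.1°/V₁ = sin 9.3°/V₂.
V₁ = V₂·sin 5.1°/sin 9.3° = 1.507 × 0.5501 = 0.83 km/s.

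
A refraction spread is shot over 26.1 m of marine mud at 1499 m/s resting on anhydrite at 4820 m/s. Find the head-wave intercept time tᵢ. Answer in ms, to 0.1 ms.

33.1 ms

tᵢ = 2h·√(V₂²−V₁²)/(V₁V₂).
√(V₂²−V₁²) = √(4820²−1499²) = 4581.0 m/s.
tᵢ = 2·26.1·4581.0/(1499·4820) = 0.03310 s.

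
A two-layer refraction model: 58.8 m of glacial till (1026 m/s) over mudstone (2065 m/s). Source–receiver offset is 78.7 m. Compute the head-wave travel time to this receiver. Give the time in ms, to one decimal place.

t = x/V₂ + 2h·√(V₂²−V₁²)/(V₁V₂).
√(V₂²−V₁²) = √(2065²−1026²) = 1792.1 m/s; delay term = 2·58.8·1792.1/(1026·2065) = 0.09947 s.
t = 78.7/2065 + 0.09947 = 0.13758 s.

137.6 ms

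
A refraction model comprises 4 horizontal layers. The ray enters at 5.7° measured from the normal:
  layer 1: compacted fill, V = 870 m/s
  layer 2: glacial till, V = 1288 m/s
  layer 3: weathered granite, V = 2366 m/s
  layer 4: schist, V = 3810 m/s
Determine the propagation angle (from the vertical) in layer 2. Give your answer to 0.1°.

Ray parameter p = sin 5.7° / 870 = 1.1416e-04 s/m.
sin θ_2 = p·V_2 = 1.1416e-04 × 1288 = 0.1470.
θ_2 = 8.46° from the vertical.

8.5°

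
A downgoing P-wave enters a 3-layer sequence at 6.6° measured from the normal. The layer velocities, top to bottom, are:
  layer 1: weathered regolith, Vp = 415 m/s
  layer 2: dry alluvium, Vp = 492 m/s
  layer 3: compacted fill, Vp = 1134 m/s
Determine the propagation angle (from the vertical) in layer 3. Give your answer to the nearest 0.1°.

Ray parameter p = sin 6.6° / 415 = 2.7696e-04 s/m.
sin θ_3 = p·V_3 = 2.7696e-04 × 1134 = 0.3141.
θ_3 = arcsin 0.3141 = 18.30°.

18.3°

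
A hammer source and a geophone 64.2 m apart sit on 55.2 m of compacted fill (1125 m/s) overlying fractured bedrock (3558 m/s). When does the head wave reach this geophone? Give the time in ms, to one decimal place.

θ_c = arcsin(V₁/V₂) = arcsin(1125/3558) = 18.43°, cos θ_c = 0.9487.
Intercept time tᵢ = 2h cos θ_c / V₁ = 2·55.2·0.9487/1125 = 0.09310 s.
t = x/V₂ + tᵢ = 64.2/3558 + 0.09310 = 0.11114 s.

111.1 ms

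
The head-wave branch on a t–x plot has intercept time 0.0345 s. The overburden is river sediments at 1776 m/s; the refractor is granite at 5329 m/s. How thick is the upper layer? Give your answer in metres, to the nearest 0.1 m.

32.5 m

θ_c = arcsin(1776/5329) = 19.47°; cos θ_c = 0.9428.
tᵢ = 2h cos θ_c/V₁ ⇒ h = tᵢ·V₁/(2 cos θ_c) = 0.0345·1776/(2·0.9428) = 32.49 m.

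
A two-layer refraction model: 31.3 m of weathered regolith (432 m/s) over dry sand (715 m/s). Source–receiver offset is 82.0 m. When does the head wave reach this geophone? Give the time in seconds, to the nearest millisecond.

t = x/V₂ + 2h·√(V₂²−V₁²)/(V₁V₂).
√(V₂²−V₁²) = √(715²−432²) = 569.7 m/s; delay term = 2·31.3·569.7/(432·715) = 0.11547 s.
t = 82.0/715 + 0.11547 = 0.23015 s.

0.230 s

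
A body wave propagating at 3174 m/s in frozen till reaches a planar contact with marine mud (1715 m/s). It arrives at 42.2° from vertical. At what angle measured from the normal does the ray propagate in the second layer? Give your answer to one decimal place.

21.3°

sin θ₁/V₁ = sin θ₂/V₂ ⇒ sin θ₂ = 1715·sin 42.2°/3174 = 1715·0.6717/3174 = 0.3629.
θ₂ = arcsin 0.3629 = 21.28° from the normal.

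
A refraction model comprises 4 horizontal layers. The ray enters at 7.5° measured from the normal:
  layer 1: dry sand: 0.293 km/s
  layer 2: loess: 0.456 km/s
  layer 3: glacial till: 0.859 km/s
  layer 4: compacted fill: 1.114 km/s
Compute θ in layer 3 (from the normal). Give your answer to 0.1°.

22.5°

Ray parameter p = sin 7.5° / 0.293 = 4.4548e-01 s/km.
sin θ_3 = p·V_3 = 4.4548e-01 × 0.859 = 0.3827.
θ_3 = arcsin 0.3827 = 22.50°.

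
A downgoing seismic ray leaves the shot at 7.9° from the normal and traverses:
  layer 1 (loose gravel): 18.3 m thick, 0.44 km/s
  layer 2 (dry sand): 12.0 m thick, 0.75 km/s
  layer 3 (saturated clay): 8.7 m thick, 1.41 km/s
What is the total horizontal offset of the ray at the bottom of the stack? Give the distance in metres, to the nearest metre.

Apply Snell's law at each interface; in layer i the horizontal offset is hᵢ·tan θᵢ.
Layer 1: θ = 7.90°; offset = 18.3·tan 7.90° = 2.539 m.
Layer 2: sin θ = 0.75·sin 7.9°/0.44 = 0.2343, θ = 13.55°; offset = 12.0·tan 13.55° = 2.892 m.
Layer 3: sin θ = 1.41·sin 7.9°/0.44 = 0.4404, θ = 26.13°; offset = 8.7·tan 26.13° = 4.268 m.
Summing the layer offsets gives 9.699 m.

10 m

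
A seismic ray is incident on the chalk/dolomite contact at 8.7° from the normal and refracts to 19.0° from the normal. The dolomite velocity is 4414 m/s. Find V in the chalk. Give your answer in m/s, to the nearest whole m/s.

2051 m/s

sin 8.7° = 0.1513; sin 19.0° = 0.3256.
V₁ = V₂·(sin θ₁/sin θ₂) = 4414·(0.1513/0.3256) = 2050.77 m/s.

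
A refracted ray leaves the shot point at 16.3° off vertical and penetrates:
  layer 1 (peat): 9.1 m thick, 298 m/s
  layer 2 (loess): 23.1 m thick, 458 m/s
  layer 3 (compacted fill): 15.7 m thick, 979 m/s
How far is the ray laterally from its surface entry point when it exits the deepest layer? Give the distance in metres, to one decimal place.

51.1 m

Apply Snell's law at each interface; in layer i the horizontal offset is hᵢ·tan θᵢ.
Layer 1: θ = 16.30°; offset = 9.1·tan 16.30° = 2.661 m.
Layer 2: sin θ = 458·sin 16.3°/298 = 0.4314, θ = 25.55°; offset = 23.1·tan 25.55° = 11.045 m.
Layer 3: sin θ = 979·sin 16.3°/298 = 0.9221, θ = 67.23°; offset = 15.7·tan 67.23° = 37.401 m.
Summing the layer offsets gives 51.107 m.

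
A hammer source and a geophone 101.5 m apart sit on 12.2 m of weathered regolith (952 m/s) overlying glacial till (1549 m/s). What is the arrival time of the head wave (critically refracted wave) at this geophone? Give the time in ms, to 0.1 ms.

θ_c = arcsin(V₁/V₂) = arcsin(952/1549) = 37.92°, cos θ_c = 0.7888.
Intercept time tᵢ = 2h cos θ_c / V₁ = 2·12.2·0.7888/952 = 0.02022 s.
t = x/V₂ + tᵢ = 101.5/1549 + 0.02022 = 0.08574 s.

85.7 ms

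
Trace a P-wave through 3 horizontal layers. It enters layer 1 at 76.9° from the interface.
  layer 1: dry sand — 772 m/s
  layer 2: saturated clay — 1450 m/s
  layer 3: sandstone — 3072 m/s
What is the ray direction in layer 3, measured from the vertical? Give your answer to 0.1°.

64.4°

From the normal: θ₁ = 90° − 76.9° = 13.1°.
Ray parameter p = sin 13.1° / 772 = 2.9359e-04 s/m.
sin θ_3 = p·V_3 = 2.9359e-04 × 3072 = 0.9019.
θ_3 = arcsin 0.9019 = 64.41°.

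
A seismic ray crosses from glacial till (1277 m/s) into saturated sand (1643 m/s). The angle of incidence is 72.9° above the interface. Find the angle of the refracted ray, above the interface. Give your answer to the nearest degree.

68°

Angle from the normal: 90° − 72.9° = 17.1°.
Snell's law: sin θ₂ = (V₂/V₁)·sin θ₁ = (1643/1277)·sin 17.1° = 0.3783.
θ₂ = arcsin 0.3783 = 22.23° from the normal.
From the interface: 90° − 22.23° = 67.77°.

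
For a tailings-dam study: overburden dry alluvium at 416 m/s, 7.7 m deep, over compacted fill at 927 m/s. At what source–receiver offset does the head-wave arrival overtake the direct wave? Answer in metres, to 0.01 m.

24.97 m

x_cross = 2h·√((V₂+V₁)/(V₂−V₁)).
(V₂+V₁)/(V₂−V₁) = (927+416)/(927−416) = 2.6282; √ = 1.6212.
x_cross = 2·7.7·1.6212 = 24.97 m.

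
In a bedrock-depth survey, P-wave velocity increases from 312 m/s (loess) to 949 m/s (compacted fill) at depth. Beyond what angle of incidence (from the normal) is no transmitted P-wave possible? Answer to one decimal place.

19.2°

At critical incidence the refracted ray runs along the interface (θ₂ = 90°), so sin θ_c = V₁/V₂.
θ_c = arcsin(312/949) = arcsin 0.3288 = 19.19°.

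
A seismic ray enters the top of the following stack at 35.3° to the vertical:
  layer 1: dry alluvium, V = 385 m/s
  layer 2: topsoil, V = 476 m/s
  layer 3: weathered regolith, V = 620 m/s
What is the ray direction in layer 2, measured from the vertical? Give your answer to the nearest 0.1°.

Snell's law across each interface conserves sin θ / V, so sin θ_2 = V_2·sin θ₁/V₁.
sin θ_2 = 476 × sin 35.3° / 385 = 0.7144.
θ_2 = arcsin 0.7144 = 45.60°.

45.6°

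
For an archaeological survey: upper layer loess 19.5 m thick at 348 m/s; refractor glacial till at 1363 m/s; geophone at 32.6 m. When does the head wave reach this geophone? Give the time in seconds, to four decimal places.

θ_c = arcsin(V₁/V₂) = arcsin(348/1363) = 14.79°, cos θ_c = 0.9669.
Intercept time tᵢ = 2h cos θ_c / V₁ = 2·19.5·0.9669/348 = 0.10835 s.
t = x/V₂ + tᵢ = 32.6/1363 + 0.10835 = 0.13227 s.

0.1323 s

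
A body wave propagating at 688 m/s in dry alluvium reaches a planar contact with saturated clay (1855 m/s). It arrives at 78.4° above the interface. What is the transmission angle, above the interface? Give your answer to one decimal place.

57.2°

Convert to the normal: θ₁ = 90° − 78.4° = 11.6°.
Snell's law: sin θ₂ = (V₂/V₁)·sin θ₁ = (1855/688)·sin 11.6° = 0.5422.
θ₂ = sin⁻¹(0.5422) = 32.83° (from vertical).
From the interface: 90° − 32.83° = 57.17°.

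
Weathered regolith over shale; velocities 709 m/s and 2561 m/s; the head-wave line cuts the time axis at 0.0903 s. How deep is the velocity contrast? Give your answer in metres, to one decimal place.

h = tᵢ·V₁·V₂ / (2·√(V₂²−V₁²)).
√(V₂²−V₁²) = √(2561² − 709²) = 2460.9 m/s.
h = 0.0903 s × 709 × 2561 / (2 × 2460.9) = 33.31 m.

33.3 m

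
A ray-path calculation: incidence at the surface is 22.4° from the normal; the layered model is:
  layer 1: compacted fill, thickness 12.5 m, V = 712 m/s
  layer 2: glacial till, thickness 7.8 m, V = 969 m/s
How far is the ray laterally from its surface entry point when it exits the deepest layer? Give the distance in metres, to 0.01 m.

9.88 m

Apply Snell's law at each interface; in layer i the horizontal offset is hᵢ·tan θᵢ.
Layer 1: θ = 22.40°; offset = 12.5·tan 22.40° = 5.1521 m.
Layer 2: sin θ = 969·sin 22.4°/712 = 0.5186, θ = 31.24°; offset = 7.8·tan 31.24° = 4.7312 m.
Total horizontal offset = 9.8834 m.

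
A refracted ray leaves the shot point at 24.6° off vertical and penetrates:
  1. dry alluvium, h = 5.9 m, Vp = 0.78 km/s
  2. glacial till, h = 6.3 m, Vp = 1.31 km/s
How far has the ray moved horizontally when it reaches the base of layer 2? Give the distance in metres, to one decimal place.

Ray parameter p = sin 24.6° / 0.78 km/s = 5.3369e-01 s/km.
Layer 1: θ = 24.60°; offset = 5.9·tan 24.60° = 2.701 m.
Layer 2: sin θ = p·1.31 = 0.6991 → θ = 44.36°; offset = 6.3·tan 44.36° = 6.160 m.
Summing the layer offsets gives 8.862 m.

8.9 m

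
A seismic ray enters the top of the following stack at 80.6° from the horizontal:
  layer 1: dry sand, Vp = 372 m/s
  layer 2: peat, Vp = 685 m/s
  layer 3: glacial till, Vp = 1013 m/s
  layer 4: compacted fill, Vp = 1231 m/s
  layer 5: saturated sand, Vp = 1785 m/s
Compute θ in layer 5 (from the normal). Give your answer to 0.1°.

51.6°

From the normal: θ₁ = 90° − 80.6° = 9.4°.
Ray parameter p = sin 9.4° / 372 = 4.3905e-04 s/m.
sin θ_5 = p·V_5 = 4.3905e-04 × 1785 = 0.7837.
θ_5 = 51.60° from the vertical.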